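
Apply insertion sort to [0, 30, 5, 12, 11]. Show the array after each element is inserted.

First element 0 is already 'sorted'
Insert 30: shifted 0 elements -> [0, 30, 5, 12, 11]
Insert 5: shifted 1 elements -> [0, 5, 30, 12, 11]
Insert 12: shifted 1 elements -> [0, 5, 12, 30, 11]
Insert 11: shifted 2 elements -> [0, 5, 11, 12, 30]


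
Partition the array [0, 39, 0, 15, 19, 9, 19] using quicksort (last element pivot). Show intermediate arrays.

Partition 1: pivot=19 at index 5 -> [0, 0, 15, 19, 9, 19, 39]
Partition 2: pivot=9 at index 2 -> [0, 0, 9, 19, 15, 19, 39]
Partition 3: pivot=0 at index 1 -> [0, 0, 9, 19, 15, 19, 39]
Partition 4: pivot=15 at index 3 -> [0, 0, 9, 15, 19, 19, 39]


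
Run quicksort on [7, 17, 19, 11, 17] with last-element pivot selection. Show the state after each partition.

Partition 1: pivot=17 at index 3 -> [7, 17, 11, 17, 19]
Partition 2: pivot=11 at index 1 -> [7, 11, 17, 17, 19]


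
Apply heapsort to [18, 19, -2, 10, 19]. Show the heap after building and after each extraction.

Build heap: [19, 19, -2, 10, 18]
Extract 19: [19, 18, -2, 10, 19]
Extract 19: [18, 10, -2, 19, 19]
Extract 18: [10, -2, 18, 19, 19]
Extract 10: [-2, 10, 18, 19, 19]


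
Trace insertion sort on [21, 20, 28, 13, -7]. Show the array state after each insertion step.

First element 21 is already 'sorted'
Insert 20: shifted 1 elements -> [20, 21, 28, 13, -7]
Insert 28: shifted 0 elements -> [20, 21, 28, 13, -7]
Insert 13: shifted 3 elements -> [13, 20, 21, 28, -7]
Insert -7: shifted 4 elements -> [-7, 13, 20, 21, 28]


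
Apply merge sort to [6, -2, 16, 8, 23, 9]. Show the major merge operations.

Divide and conquer:
  Merge [-2] + [16] -> [-2, 16]
  Merge [6] + [-2, 16] -> [-2, 6, 16]
  Merge [23] + [9] -> [9, 23]
  Merge [8] + [9, 23] -> [8, 9, 23]
  Merge [-2, 6, 16] + [8, 9, 23] -> [-2, 6, 8, 9, 16, 23]


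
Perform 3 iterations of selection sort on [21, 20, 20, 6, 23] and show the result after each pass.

Pass 1: Select minimum 6 at index 3, swap -> [6, 20, 20, 21, 23]
Pass 2: Select minimum 20 at index 1, swap -> [6, 20, 20, 21, 23]
Pass 3: Select minimum 20 at index 2, swap -> [6, 20, 20, 21, 23]


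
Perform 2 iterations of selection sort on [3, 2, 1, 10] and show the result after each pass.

Pass 1: Select minimum 1 at index 2, swap -> [1, 2, 3, 10]
Pass 2: Select minimum 2 at index 1, swap -> [1, 2, 3, 10]


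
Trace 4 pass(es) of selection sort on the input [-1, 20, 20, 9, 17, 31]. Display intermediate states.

Pass 1: Select minimum -1 at index 0, swap -> [-1, 20, 20, 9, 17, 31]
Pass 2: Select minimum 9 at index 3, swap -> [-1, 9, 20, 20, 17, 31]
Pass 3: Select minimum 17 at index 4, swap -> [-1, 9, 17, 20, 20, 31]
Pass 4: Select minimum 20 at index 3, swap -> [-1, 9, 17, 20, 20, 31]


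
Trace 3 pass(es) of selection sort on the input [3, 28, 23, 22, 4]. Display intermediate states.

Pass 1: Select minimum 3 at index 0, swap -> [3, 28, 23, 22, 4]
Pass 2: Select minimum 4 at index 4, swap -> [3, 4, 23, 22, 28]
Pass 3: Select minimum 22 at index 3, swap -> [3, 4, 22, 23, 28]


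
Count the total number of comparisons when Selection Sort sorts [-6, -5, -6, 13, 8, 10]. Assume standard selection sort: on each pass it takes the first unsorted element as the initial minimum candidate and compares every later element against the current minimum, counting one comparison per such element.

Pass 1: scan indices 1..5 for the minimum = 5 comparison(s); min is -6, place at index 0 -> [-6, -5, -6, 13, 8, 10]
Pass 2: scan indices 2..5 for the minimum = 4 comparison(s); min is -6, place at index 1 -> [-6, -6, -5, 13, 8, 10]
Pass 3: scan indices 3..5 for the minimum = 3 comparison(s); min is -5, place at index 2 -> [-6, -6, -5, 13, 8, 10]
Pass 4: scan indices 4..5 for the minimum = 2 comparison(s); min is 8, place at index 3 -> [-6, -6, -5, 8, 13, 10]
Pass 5: scan indices 5..5 for the minimum = 1 comparison(s); min is 10, place at index 4 -> [-6, -6, -5, 8, 10, 13]
Selection sort always scans the whole unsorted suffix, so the count is (n-1) + (n-2) + ... + 1 = n(n-1)/2 = 6*5/2 = 15 regardless of the input order.
Total comparisons: 5 + 4 + 3 + 2 + 1 = 15


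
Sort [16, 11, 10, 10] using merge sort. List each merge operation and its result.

Divide and conquer:
  Merge [16] + [11] -> [11, 16]
  Merge [10] + [10] -> [10, 10]
  Merge [11, 16] + [10, 10] -> [10, 10, 11, 16]


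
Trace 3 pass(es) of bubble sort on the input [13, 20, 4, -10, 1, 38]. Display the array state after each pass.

After pass 1: [13, 4, -10, 1, 20, 38] (3 swaps)
After pass 2: [4, -10, 1, 13, 20, 38] (3 swaps)
After pass 3: [-10, 1, 4, 13, 20, 38] (2 swaps)
Total swaps: 8


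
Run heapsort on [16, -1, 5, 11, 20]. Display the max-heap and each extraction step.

Build heap: [20, 16, 5, 11, -1]
Extract 20: [16, 11, 5, -1, 20]
Extract 16: [11, -1, 5, 16, 20]
Extract 11: [5, -1, 11, 16, 20]
Extract 5: [-1, 5, 11, 16, 20]


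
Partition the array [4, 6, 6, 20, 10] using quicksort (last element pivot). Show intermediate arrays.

Partition 1: pivot=10 at index 3 -> [4, 6, 6, 10, 20]
Partition 2: pivot=6 at index 2 -> [4, 6, 6, 10, 20]
Partition 3: pivot=6 at index 1 -> [4, 6, 6, 10, 20]


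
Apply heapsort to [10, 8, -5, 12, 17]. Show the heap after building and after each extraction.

Build heap: [17, 12, -5, 10, 8]
Extract 17: [12, 10, -5, 8, 17]
Extract 12: [10, 8, -5, 12, 17]
Extract 10: [8, -5, 10, 12, 17]
Extract 8: [-5, 8, 10, 12, 17]


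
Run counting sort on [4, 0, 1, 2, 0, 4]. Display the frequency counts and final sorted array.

Count array: [2, 1, 1, 0, 2]
(count[i] = number of elements equal to i)
Cumulative count: [2, 3, 4, 4, 6]
Sorted: [0, 0, 1, 2, 4, 4]


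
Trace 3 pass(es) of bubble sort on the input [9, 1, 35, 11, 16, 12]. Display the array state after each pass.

After pass 1: [1, 9, 11, 16, 12, 35] (4 swaps)
After pass 2: [1, 9, 11, 12, 16, 35] (1 swaps)
After pass 3: [1, 9, 11, 12, 16, 35] (0 swaps)
Total swaps: 5


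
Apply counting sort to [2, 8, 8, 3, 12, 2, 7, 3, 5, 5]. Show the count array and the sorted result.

Count array: [0, 0, 2, 2, 0, 2, 0, 1, 2, 0, 0, 0, 1]
(count[i] = number of elements equal to i)
Cumulative count: [0, 0, 2, 4, 4, 6, 6, 7, 9, 9, 9, 9, 10]
Sorted: [2, 2, 3, 3, 5, 5, 7, 8, 8, 12]


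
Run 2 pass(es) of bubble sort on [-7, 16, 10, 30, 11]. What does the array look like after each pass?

After pass 1: [-7, 10, 16, 11, 30] (2 swaps)
After pass 2: [-7, 10, 11, 16, 30] (1 swaps)
Total swaps: 3


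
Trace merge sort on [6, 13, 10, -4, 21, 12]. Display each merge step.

Divide and conquer:
  Merge [13] + [10] -> [10, 13]
  Merge [6] + [10, 13] -> [6, 10, 13]
  Merge [21] + [12] -> [12, 21]
  Merge [-4] + [12, 21] -> [-4, 12, 21]
  Merge [6, 10, 13] + [-4, 12, 21] -> [-4, 6, 10, 12, 13, 21]


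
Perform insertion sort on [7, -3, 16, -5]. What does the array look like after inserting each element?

First element 7 is already 'sorted'
Insert -3: shifted 1 elements -> [-3, 7, 16, -5]
Insert 16: shifted 0 elements -> [-3, 7, 16, -5]
Insert -5: shifted 3 elements -> [-5, -3, 7, 16]


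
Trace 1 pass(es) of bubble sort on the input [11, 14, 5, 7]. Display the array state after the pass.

After pass 1: [11, 5, 7, 14] (2 swaps)
Total swaps: 2


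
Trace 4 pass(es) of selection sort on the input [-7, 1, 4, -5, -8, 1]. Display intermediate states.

Pass 1: Select minimum -8 at index 4, swap -> [-8, 1, 4, -5, -7, 1]
Pass 2: Select minimum -7 at index 4, swap -> [-8, -7, 4, -5, 1, 1]
Pass 3: Select minimum -5 at index 3, swap -> [-8, -7, -5, 4, 1, 1]
Pass 4: Select minimum 1 at index 4, swap -> [-8, -7, -5, 1, 4, 1]


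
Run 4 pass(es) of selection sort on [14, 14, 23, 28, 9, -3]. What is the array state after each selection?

Pass 1: Select minimum -3 at index 5, swap -> [-3, 14, 23, 28, 9, 14]
Pass 2: Select minimum 9 at index 4, swap -> [-3, 9, 23, 28, 14, 14]
Pass 3: Select minimum 14 at index 4, swap -> [-3, 9, 14, 28, 23, 14]
Pass 4: Select minimum 14 at index 5, swap -> [-3, 9, 14, 14, 23, 28]


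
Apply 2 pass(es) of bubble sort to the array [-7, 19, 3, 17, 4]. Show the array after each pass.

After pass 1: [-7, 3, 17, 4, 19] (3 swaps)
After pass 2: [-7, 3, 4, 17, 19] (1 swaps)
Total swaps: 4


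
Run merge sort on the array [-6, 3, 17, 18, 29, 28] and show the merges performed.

Divide and conquer:
  Merge [3] + [17] -> [3, 17]
  Merge [-6] + [3, 17] -> [-6, 3, 17]
  Merge [29] + [28] -> [28, 29]
  Merge [18] + [28, 29] -> [18, 28, 29]
  Merge [-6, 3, 17] + [18, 28, 29] -> [-6, 3, 17, 18, 28, 29]


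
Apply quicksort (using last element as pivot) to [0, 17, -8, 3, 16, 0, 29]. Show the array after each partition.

Partition 1: pivot=29 at index 6 -> [0, 17, -8, 3, 16, 0, 29]
Partition 2: pivot=0 at index 2 -> [0, -8, 0, 3, 16, 17, 29]
Partition 3: pivot=-8 at index 0 -> [-8, 0, 0, 3, 16, 17, 29]
Partition 4: pivot=17 at index 5 -> [-8, 0, 0, 3, 16, 17, 29]
Partition 5: pivot=16 at index 4 -> [-8, 0, 0, 3, 16, 17, 29]


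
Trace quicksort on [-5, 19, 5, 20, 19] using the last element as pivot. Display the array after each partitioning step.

Partition 1: pivot=19 at index 3 -> [-5, 19, 5, 19, 20]
Partition 2: pivot=5 at index 1 -> [-5, 5, 19, 19, 20]


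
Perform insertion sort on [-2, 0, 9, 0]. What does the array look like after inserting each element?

First element -2 is already 'sorted'
Insert 0: shifted 0 elements -> [-2, 0, 9, 0]
Insert 9: shifted 0 elements -> [-2, 0, 9, 0]
Insert 0: shifted 1 elements -> [-2, 0, 0, 9]


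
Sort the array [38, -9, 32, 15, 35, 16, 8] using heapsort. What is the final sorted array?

Build heap: [38, 35, 32, 15, -9, 16, 8]
Extract 38: [35, 15, 32, 8, -9, 16, 38]
Extract 35: [32, 15, 16, 8, -9, 35, 38]
Extract 32: [16, 15, -9, 8, 32, 35, 38]
Extract 16: [15, 8, -9, 16, 32, 35, 38]
Extract 15: [8, -9, 15, 16, 32, 35, 38]
Extract 8: [-9, 8, 15, 16, 32, 35, 38]


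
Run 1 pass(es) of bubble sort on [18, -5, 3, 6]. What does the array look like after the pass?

After pass 1: [-5, 3, 6, 18] (3 swaps)
Total swaps: 3


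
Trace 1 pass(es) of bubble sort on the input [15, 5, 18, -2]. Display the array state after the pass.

After pass 1: [5, 15, -2, 18] (2 swaps)
Total swaps: 2


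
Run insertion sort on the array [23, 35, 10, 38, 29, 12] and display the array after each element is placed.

First element 23 is already 'sorted'
Insert 35: shifted 0 elements -> [23, 35, 10, 38, 29, 12]
Insert 10: shifted 2 elements -> [10, 23, 35, 38, 29, 12]
Insert 38: shifted 0 elements -> [10, 23, 35, 38, 29, 12]
Insert 29: shifted 2 elements -> [10, 23, 29, 35, 38, 12]
Insert 12: shifted 4 elements -> [10, 12, 23, 29, 35, 38]


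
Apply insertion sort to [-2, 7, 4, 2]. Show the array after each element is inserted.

First element -2 is already 'sorted'
Insert 7: shifted 0 elements -> [-2, 7, 4, 2]
Insert 4: shifted 1 elements -> [-2, 4, 7, 2]
Insert 2: shifted 2 elements -> [-2, 2, 4, 7]


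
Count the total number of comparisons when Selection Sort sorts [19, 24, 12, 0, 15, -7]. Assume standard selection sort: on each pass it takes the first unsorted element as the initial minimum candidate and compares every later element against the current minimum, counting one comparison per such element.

Pass 1: scan indices 1..5 for the minimum = 5 comparison(s); min is -7, place at index 0 -> [-7, 24, 12, 0, 15, 19]
Pass 2: scan indices 2..5 for the minimum = 4 comparison(s); min is 0, place at index 1 -> [-7, 0, 12, 24, 15, 19]
Pass 3: scan indices 3..5 for the minimum = 3 comparison(s); min is 12, place at index 2 -> [-7, 0, 12, 24, 15, 19]
Pass 4: scan indices 4..5 for the minimum = 2 comparison(s); min is 15, place at index 3 -> [-7, 0, 12, 15, 24, 19]
Pass 5: scan indices 5..5 for the minimum = 1 comparison(s); min is 19, place at index 4 -> [-7, 0, 12, 15, 19, 24]
Selection sort always scans the whole unsorted suffix, so the count is (n-1) + (n-2) + ... + 1 = n(n-1)/2 = 6*5/2 = 15 regardless of the input order.
Total comparisons: 5 + 4 + 3 + 2 + 1 = 15


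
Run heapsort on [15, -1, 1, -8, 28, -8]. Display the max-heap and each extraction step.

Build heap: [28, 15, 1, -8, -1, -8]
Extract 28: [15, -1, 1, -8, -8, 28]
Extract 15: [1, -1, -8, -8, 15, 28]
Extract 1: [-1, -8, -8, 1, 15, 28]
Extract -1: [-8, -8, -1, 1, 15, 28]
Extract -8: [-8, -8, -1, 1, 15, 28]


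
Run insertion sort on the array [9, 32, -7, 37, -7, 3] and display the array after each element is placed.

First element 9 is already 'sorted'
Insert 32: shifted 0 elements -> [9, 32, -7, 37, -7, 3]
Insert -7: shifted 2 elements -> [-7, 9, 32, 37, -7, 3]
Insert 37: shifted 0 elements -> [-7, 9, 32, 37, -7, 3]
Insert -7: shifted 3 elements -> [-7, -7, 9, 32, 37, 3]
Insert 3: shifted 3 elements -> [-7, -7, 3, 9, 32, 37]


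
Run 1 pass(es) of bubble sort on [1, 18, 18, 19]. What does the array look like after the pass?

After pass 1: [1, 18, 18, 19] (0 swaps)
Total swaps: 0


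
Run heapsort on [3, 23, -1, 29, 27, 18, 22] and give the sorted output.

Build heap: [29, 27, 22, 23, 3, 18, -1]
Extract 29: [27, 23, 22, -1, 3, 18, 29]
Extract 27: [23, 18, 22, -1, 3, 27, 29]
Extract 23: [22, 18, 3, -1, 23, 27, 29]
Extract 22: [18, -1, 3, 22, 23, 27, 29]
Extract 18: [3, -1, 18, 22, 23, 27, 29]
Extract 3: [-1, 3, 18, 22, 23, 27, 29]


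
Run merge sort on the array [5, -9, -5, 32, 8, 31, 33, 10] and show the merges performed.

Divide and conquer:
  Merge [5] + [-9] -> [-9, 5]
  Merge [-5] + [32] -> [-5, 32]
  Merge [-9, 5] + [-5, 32] -> [-9, -5, 5, 32]
  Merge [8] + [31] -> [8, 31]
  Merge [33] + [10] -> [10, 33]
  Merge [8, 31] + [10, 33] -> [8, 10, 31, 33]
  Merge [-9, -5, 5, 32] + [8, 10, 31, 33] -> [-9, -5, 5, 8, 10, 31, 32, 33]


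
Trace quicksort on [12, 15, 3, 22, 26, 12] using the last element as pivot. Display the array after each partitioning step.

Partition 1: pivot=12 at index 2 -> [12, 3, 12, 22, 26, 15]
Partition 2: pivot=3 at index 0 -> [3, 12, 12, 22, 26, 15]
Partition 3: pivot=15 at index 3 -> [3, 12, 12, 15, 26, 22]
Partition 4: pivot=22 at index 4 -> [3, 12, 12, 15, 22, 26]


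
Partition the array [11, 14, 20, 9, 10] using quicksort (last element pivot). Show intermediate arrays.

Partition 1: pivot=10 at index 1 -> [9, 10, 20, 11, 14]
Partition 2: pivot=14 at index 3 -> [9, 10, 11, 14, 20]


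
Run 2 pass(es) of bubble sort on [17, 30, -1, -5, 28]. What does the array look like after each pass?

After pass 1: [17, -1, -5, 28, 30] (3 swaps)
After pass 2: [-1, -5, 17, 28, 30] (2 swaps)
Total swaps: 5


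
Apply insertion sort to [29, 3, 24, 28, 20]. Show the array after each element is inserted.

First element 29 is already 'sorted'
Insert 3: shifted 1 elements -> [3, 29, 24, 28, 20]
Insert 24: shifted 1 elements -> [3, 24, 29, 28, 20]
Insert 28: shifted 1 elements -> [3, 24, 28, 29, 20]
Insert 20: shifted 3 elements -> [3, 20, 24, 28, 29]


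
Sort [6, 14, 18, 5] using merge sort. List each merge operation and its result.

Divide and conquer:
  Merge [6] + [14] -> [6, 14]
  Merge [18] + [5] -> [5, 18]
  Merge [6, 14] + [5, 18] -> [5, 6, 14, 18]


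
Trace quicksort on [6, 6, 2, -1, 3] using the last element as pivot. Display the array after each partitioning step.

Partition 1: pivot=3 at index 2 -> [2, -1, 3, 6, 6]
Partition 2: pivot=-1 at index 0 -> [-1, 2, 3, 6, 6]
Partition 3: pivot=6 at index 4 -> [-1, 2, 3, 6, 6]


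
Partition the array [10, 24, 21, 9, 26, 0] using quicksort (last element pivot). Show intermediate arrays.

Partition 1: pivot=0 at index 0 -> [0, 24, 21, 9, 26, 10]
Partition 2: pivot=10 at index 2 -> [0, 9, 10, 24, 26, 21]
Partition 3: pivot=21 at index 3 -> [0, 9, 10, 21, 26, 24]
Partition 4: pivot=24 at index 4 -> [0, 9, 10, 21, 24, 26]


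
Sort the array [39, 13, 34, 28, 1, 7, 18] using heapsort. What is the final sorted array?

Build heap: [39, 28, 34, 13, 1, 7, 18]
Extract 39: [34, 28, 18, 13, 1, 7, 39]
Extract 34: [28, 13, 18, 7, 1, 34, 39]
Extract 28: [18, 13, 1, 7, 28, 34, 39]
Extract 18: [13, 7, 1, 18, 28, 34, 39]
Extract 13: [7, 1, 13, 18, 28, 34, 39]
Extract 7: [1, 7, 13, 18, 28, 34, 39]


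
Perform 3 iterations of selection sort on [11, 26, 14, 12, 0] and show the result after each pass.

Pass 1: Select minimum 0 at index 4, swap -> [0, 26, 14, 12, 11]
Pass 2: Select minimum 11 at index 4, swap -> [0, 11, 14, 12, 26]
Pass 3: Select minimum 12 at index 3, swap -> [0, 11, 12, 14, 26]


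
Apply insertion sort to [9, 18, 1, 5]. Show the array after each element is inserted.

First element 9 is already 'sorted'
Insert 18: shifted 0 elements -> [9, 18, 1, 5]
Insert 1: shifted 2 elements -> [1, 9, 18, 5]
Insert 5: shifted 2 elements -> [1, 5, 9, 18]


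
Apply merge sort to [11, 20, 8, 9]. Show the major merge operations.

Divide and conquer:
  Merge [11] + [20] -> [11, 20]
  Merge [8] + [9] -> [8, 9]
  Merge [11, 20] + [8, 9] -> [8, 9, 11, 20]


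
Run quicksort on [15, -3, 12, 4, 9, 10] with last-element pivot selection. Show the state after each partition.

Partition 1: pivot=10 at index 3 -> [-3, 4, 9, 10, 12, 15]
Partition 2: pivot=9 at index 2 -> [-3, 4, 9, 10, 12, 15]
Partition 3: pivot=4 at index 1 -> [-3, 4, 9, 10, 12, 15]
Partition 4: pivot=15 at index 5 -> [-3, 4, 9, 10, 12, 15]


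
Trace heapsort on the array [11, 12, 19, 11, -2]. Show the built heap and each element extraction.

Build heap: [19, 12, 11, 11, -2]
Extract 19: [12, 11, 11, -2, 19]
Extract 12: [11, -2, 11, 12, 19]
Extract 11: [11, -2, 11, 12, 19]
Extract 11: [-2, 11, 11, 12, 19]


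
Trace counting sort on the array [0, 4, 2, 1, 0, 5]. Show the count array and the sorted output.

Count array: [2, 1, 1, 0, 1, 1]
(count[i] = number of elements equal to i)
Cumulative count: [2, 3, 4, 4, 5, 6]
Sorted: [0, 0, 1, 2, 4, 5]


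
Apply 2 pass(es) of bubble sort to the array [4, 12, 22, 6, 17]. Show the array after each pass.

After pass 1: [4, 12, 6, 17, 22] (2 swaps)
After pass 2: [4, 6, 12, 17, 22] (1 swaps)
Total swaps: 3


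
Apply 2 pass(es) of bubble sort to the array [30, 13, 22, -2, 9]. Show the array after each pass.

After pass 1: [13, 22, -2, 9, 30] (4 swaps)
After pass 2: [13, -2, 9, 22, 30] (2 swaps)
Total swaps: 6


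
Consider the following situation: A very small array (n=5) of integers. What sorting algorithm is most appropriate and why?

Best choice: Insertion sort
Reason: For tiny inputs the O(n^2) overhead is negligible and insertion sort has minimal constant factors


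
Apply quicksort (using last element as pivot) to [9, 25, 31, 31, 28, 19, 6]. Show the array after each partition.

Partition 1: pivot=6 at index 0 -> [6, 25, 31, 31, 28, 19, 9]
Partition 2: pivot=9 at index 1 -> [6, 9, 31, 31, 28, 19, 25]
Partition 3: pivot=25 at index 3 -> [6, 9, 19, 25, 28, 31, 31]
Partition 4: pivot=31 at index 6 -> [6, 9, 19, 25, 28, 31, 31]
Partition 5: pivot=31 at index 5 -> [6, 9, 19, 25, 28, 31, 31]


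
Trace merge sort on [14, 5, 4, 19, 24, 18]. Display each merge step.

Divide and conquer:
  Merge [5] + [4] -> [4, 5]
  Merge [14] + [4, 5] -> [4, 5, 14]
  Merge [24] + [18] -> [18, 24]
  Merge [19] + [18, 24] -> [18, 19, 24]
  Merge [4, 5, 14] + [18, 19, 24] -> [4, 5, 14, 18, 19, 24]


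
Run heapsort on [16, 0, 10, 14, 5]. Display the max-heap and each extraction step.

Build heap: [16, 14, 10, 0, 5]
Extract 16: [14, 5, 10, 0, 16]
Extract 14: [10, 5, 0, 14, 16]
Extract 10: [5, 0, 10, 14, 16]
Extract 5: [0, 5, 10, 14, 16]


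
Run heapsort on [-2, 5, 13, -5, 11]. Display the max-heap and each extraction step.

Build heap: [13, 11, -2, -5, 5]
Extract 13: [11, 5, -2, -5, 13]
Extract 11: [5, -5, -2, 11, 13]
Extract 5: [-2, -5, 5, 11, 13]
Extract -2: [-5, -2, 5, 11, 13]


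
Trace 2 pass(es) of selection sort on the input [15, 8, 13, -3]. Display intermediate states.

Pass 1: Select minimum -3 at index 3, swap -> [-3, 8, 13, 15]
Pass 2: Select minimum 8 at index 1, swap -> [-3, 8, 13, 15]


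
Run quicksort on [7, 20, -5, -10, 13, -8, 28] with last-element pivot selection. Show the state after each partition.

Partition 1: pivot=28 at index 6 -> [7, 20, -5, -10, 13, -8, 28]
Partition 2: pivot=-8 at index 1 -> [-10, -8, -5, 7, 13, 20, 28]
Partition 3: pivot=20 at index 5 -> [-10, -8, -5, 7, 13, 20, 28]
Partition 4: pivot=13 at index 4 -> [-10, -8, -5, 7, 13, 20, 28]
Partition 5: pivot=7 at index 3 -> [-10, -8, -5, 7, 13, 20, 28]


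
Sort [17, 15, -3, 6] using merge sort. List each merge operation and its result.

Divide and conquer:
  Merge [17] + [15] -> [15, 17]
  Merge [-3] + [6] -> [-3, 6]
  Merge [15, 17] + [-3, 6] -> [-3, 6, 15, 17]


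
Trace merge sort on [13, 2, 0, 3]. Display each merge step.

Divide and conquer:
  Merge [13] + [2] -> [2, 13]
  Merge [0] + [3] -> [0, 3]
  Merge [2, 13] + [0, 3] -> [0, 2, 3, 13]


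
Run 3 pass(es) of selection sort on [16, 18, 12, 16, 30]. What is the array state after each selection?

Pass 1: Select minimum 12 at index 2, swap -> [12, 18, 16, 16, 30]
Pass 2: Select minimum 16 at index 2, swap -> [12, 16, 18, 16, 30]
Pass 3: Select minimum 16 at index 3, swap -> [12, 16, 16, 18, 30]


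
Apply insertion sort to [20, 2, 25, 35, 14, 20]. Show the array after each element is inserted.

First element 20 is already 'sorted'
Insert 2: shifted 1 elements -> [2, 20, 25, 35, 14, 20]
Insert 25: shifted 0 elements -> [2, 20, 25, 35, 14, 20]
Insert 35: shifted 0 elements -> [2, 20, 25, 35, 14, 20]
Insert 14: shifted 3 elements -> [2, 14, 20, 25, 35, 20]
Insert 20: shifted 2 elements -> [2, 14, 20, 20, 25, 35]


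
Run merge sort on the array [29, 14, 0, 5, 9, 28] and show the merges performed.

Divide and conquer:
  Merge [14] + [0] -> [0, 14]
  Merge [29] + [0, 14] -> [0, 14, 29]
  Merge [9] + [28] -> [9, 28]
  Merge [5] + [9, 28] -> [5, 9, 28]
  Merge [0, 14, 29] + [5, 9, 28] -> [0, 5, 9, 14, 28, 29]


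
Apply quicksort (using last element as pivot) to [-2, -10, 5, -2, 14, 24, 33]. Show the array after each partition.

Partition 1: pivot=33 at index 6 -> [-2, -10, 5, -2, 14, 24, 33]
Partition 2: pivot=24 at index 5 -> [-2, -10, 5, -2, 14, 24, 33]
Partition 3: pivot=14 at index 4 -> [-2, -10, 5, -2, 14, 24, 33]
Partition 4: pivot=-2 at index 2 -> [-2, -10, -2, 5, 14, 24, 33]
Partition 5: pivot=-10 at index 0 -> [-10, -2, -2, 5, 14, 24, 33]


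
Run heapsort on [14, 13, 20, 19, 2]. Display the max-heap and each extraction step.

Build heap: [20, 19, 14, 13, 2]
Extract 20: [19, 13, 14, 2, 20]
Extract 19: [14, 13, 2, 19, 20]
Extract 14: [13, 2, 14, 19, 20]
Extract 13: [2, 13, 14, 19, 20]


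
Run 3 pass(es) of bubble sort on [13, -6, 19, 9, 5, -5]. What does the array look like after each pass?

After pass 1: [-6, 13, 9, 5, -5, 19] (4 swaps)
After pass 2: [-6, 9, 5, -5, 13, 19] (3 swaps)
After pass 3: [-6, 5, -5, 9, 13, 19] (2 swaps)
Total swaps: 9


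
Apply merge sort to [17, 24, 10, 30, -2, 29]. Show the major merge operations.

Divide and conquer:
  Merge [24] + [10] -> [10, 24]
  Merge [17] + [10, 24] -> [10, 17, 24]
  Merge [-2] + [29] -> [-2, 29]
  Merge [30] + [-2, 29] -> [-2, 29, 30]
  Merge [10, 17, 24] + [-2, 29, 30] -> [-2, 10, 17, 24, 29, 30]


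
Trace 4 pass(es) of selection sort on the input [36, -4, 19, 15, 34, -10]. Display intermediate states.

Pass 1: Select minimum -10 at index 5, swap -> [-10, -4, 19, 15, 34, 36]
Pass 2: Select minimum -4 at index 1, swap -> [-10, -4, 19, 15, 34, 36]
Pass 3: Select minimum 15 at index 3, swap -> [-10, -4, 15, 19, 34, 36]
Pass 4: Select minimum 19 at index 3, swap -> [-10, -4, 15, 19, 34, 36]


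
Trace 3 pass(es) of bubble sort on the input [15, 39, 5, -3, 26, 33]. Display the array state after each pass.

After pass 1: [15, 5, -3, 26, 33, 39] (4 swaps)
After pass 2: [5, -3, 15, 26, 33, 39] (2 swaps)
After pass 3: [-3, 5, 15, 26, 33, 39] (1 swaps)
Total swaps: 7


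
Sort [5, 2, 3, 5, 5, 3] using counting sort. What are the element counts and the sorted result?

Count array: [0, 0, 1, 2, 0, 3]
(count[i] = number of elements equal to i)
Cumulative count: [0, 0, 1, 3, 3, 6]
Sorted: [2, 3, 3, 5, 5, 5]


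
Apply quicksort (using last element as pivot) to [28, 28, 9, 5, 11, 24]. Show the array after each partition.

Partition 1: pivot=24 at index 3 -> [9, 5, 11, 24, 28, 28]
Partition 2: pivot=11 at index 2 -> [9, 5, 11, 24, 28, 28]
Partition 3: pivot=5 at index 0 -> [5, 9, 11, 24, 28, 28]
Partition 4: pivot=28 at index 5 -> [5, 9, 11, 24, 28, 28]


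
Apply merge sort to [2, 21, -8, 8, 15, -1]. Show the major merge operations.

Divide and conquer:
  Merge [21] + [-8] -> [-8, 21]
  Merge [2] + [-8, 21] -> [-8, 2, 21]
  Merge [15] + [-1] -> [-1, 15]
  Merge [8] + [-1, 15] -> [-1, 8, 15]
  Merge [-8, 2, 21] + [-1, 8, 15] -> [-8, -1, 2, 8, 15, 21]


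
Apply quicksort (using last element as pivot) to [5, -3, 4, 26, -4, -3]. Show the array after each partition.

Partition 1: pivot=-3 at index 2 -> [-3, -4, -3, 26, 5, 4]
Partition 2: pivot=-4 at index 0 -> [-4, -3, -3, 26, 5, 4]
Partition 3: pivot=4 at index 3 -> [-4, -3, -3, 4, 5, 26]
Partition 4: pivot=26 at index 5 -> [-4, -3, -3, 4, 5, 26]


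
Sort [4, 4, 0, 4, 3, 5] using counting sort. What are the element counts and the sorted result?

Count array: [1, 0, 0, 1, 3, 1]
(count[i] = number of elements equal to i)
Cumulative count: [1, 1, 1, 2, 5, 6]
Sorted: [0, 3, 4, 4, 4, 5]


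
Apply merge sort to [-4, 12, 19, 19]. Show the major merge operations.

Divide and conquer:
  Merge [-4] + [12] -> [-4, 12]
  Merge [19] + [19] -> [19, 19]
  Merge [-4, 12] + [19, 19] -> [-4, 12, 19, 19]


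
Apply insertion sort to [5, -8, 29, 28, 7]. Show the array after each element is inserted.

First element 5 is already 'sorted'
Insert -8: shifted 1 elements -> [-8, 5, 29, 28, 7]
Insert 29: shifted 0 elements -> [-8, 5, 29, 28, 7]
Insert 28: shifted 1 elements -> [-8, 5, 28, 29, 7]
Insert 7: shifted 2 elements -> [-8, 5, 7, 28, 29]


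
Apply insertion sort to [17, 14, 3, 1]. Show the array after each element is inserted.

First element 17 is already 'sorted'
Insert 14: shifted 1 elements -> [14, 17, 3, 1]
Insert 3: shifted 2 elements -> [3, 14, 17, 1]
Insert 1: shifted 3 elements -> [1, 3, 14, 17]


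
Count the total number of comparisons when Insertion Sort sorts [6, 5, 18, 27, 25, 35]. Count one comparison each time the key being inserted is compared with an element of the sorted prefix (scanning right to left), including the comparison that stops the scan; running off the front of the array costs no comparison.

Insert 5: 6 > 5 (shift), reached front = 1 comparison(s) -> [5, 6, 18, 27, 25, 35]
Insert 18: 6 <= 18 (stop) = 1 comparison(s) -> [5, 6, 18, 27, 25, 35]
Insert 27: 18 <= 27 (stop) = 1 comparison(s) -> [5, 6, 18, 27, 25, 35]
Insert 25: 27 > 25 (shift), 18 <= 25 (stop) = 2 comparison(s) -> [5, 6, 18, 25, 27, 35]
Insert 35: 27 <= 35 (stop) = 1 comparison(s) -> [5, 6, 18, 25, 27, 35]
Total comparisons: 1 + 1 + 1 + 2 + 1 = 6


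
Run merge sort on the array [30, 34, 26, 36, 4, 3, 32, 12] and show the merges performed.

Divide and conquer:
  Merge [30] + [34] -> [30, 34]
  Merge [26] + [36] -> [26, 36]
  Merge [30, 34] + [26, 36] -> [26, 30, 34, 36]
  Merge [4] + [3] -> [3, 4]
  Merge [32] + [12] -> [12, 32]
  Merge [3, 4] + [12, 32] -> [3, 4, 12, 32]
  Merge [26, 30, 34, 36] + [3, 4, 12, 32] -> [3, 4, 12, 26, 30, 32, 34, 36]


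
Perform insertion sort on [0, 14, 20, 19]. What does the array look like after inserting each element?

First element 0 is already 'sorted'
Insert 14: shifted 0 elements -> [0, 14, 20, 19]
Insert 20: shifted 0 elements -> [0, 14, 20, 19]
Insert 19: shifted 1 elements -> [0, 14, 19, 20]


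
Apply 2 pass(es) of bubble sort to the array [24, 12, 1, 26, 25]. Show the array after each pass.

After pass 1: [12, 1, 24, 25, 26] (3 swaps)
After pass 2: [1, 12, 24, 25, 26] (1 swaps)
Total swaps: 4


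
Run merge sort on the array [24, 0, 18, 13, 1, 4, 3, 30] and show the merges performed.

Divide and conquer:
  Merge [24] + [0] -> [0, 24]
  Merge [18] + [13] -> [13, 18]
  Merge [0, 24] + [13, 18] -> [0, 13, 18, 24]
  Merge [1] + [4] -> [1, 4]
  Merge [3] + [30] -> [3, 30]
  Merge [1, 4] + [3, 30] -> [1, 3, 4, 30]
  Merge [0, 13, 18, 24] + [1, 3, 4, 30] -> [0, 1, 3, 4, 13, 18, 24, 30]


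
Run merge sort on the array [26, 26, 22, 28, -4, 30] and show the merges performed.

Divide and conquer:
  Merge [26] + [22] -> [22, 26]
  Merge [26] + [22, 26] -> [22, 26, 26]
  Merge [-4] + [30] -> [-4, 30]
  Merge [28] + [-4, 30] -> [-4, 28, 30]
  Merge [22, 26, 26] + [-4, 28, 30] -> [-4, 22, 26, 26, 28, 30]


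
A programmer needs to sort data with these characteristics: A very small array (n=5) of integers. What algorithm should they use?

Best choice: Insertion sort
Reason: For tiny inputs the O(n^2) overhead is negligible and insertion sort has minimal constant factors


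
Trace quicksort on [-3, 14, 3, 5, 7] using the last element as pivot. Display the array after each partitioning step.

Partition 1: pivot=7 at index 3 -> [-3, 3, 5, 7, 14]
Partition 2: pivot=5 at index 2 -> [-3, 3, 5, 7, 14]
Partition 3: pivot=3 at index 1 -> [-3, 3, 5, 7, 14]


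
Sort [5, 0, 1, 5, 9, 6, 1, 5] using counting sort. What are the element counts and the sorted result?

Count array: [1, 2, 0, 0, 0, 3, 1, 0, 0, 1]
(count[i] = number of elements equal to i)
Cumulative count: [1, 3, 3, 3, 3, 6, 7, 7, 7, 8]
Sorted: [0, 1, 1, 5, 5, 5, 6, 9]


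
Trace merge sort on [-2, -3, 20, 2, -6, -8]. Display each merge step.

Divide and conquer:
  Merge [-3] + [20] -> [-3, 20]
  Merge [-2] + [-3, 20] -> [-3, -2, 20]
  Merge [-6] + [-8] -> [-8, -6]
  Merge [2] + [-8, -6] -> [-8, -6, 2]
  Merge [-3, -2, 20] + [-8, -6, 2] -> [-8, -6, -3, -2, 2, 20]


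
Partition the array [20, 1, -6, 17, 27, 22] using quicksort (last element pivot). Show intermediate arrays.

Partition 1: pivot=22 at index 4 -> [20, 1, -6, 17, 22, 27]
Partition 2: pivot=17 at index 2 -> [1, -6, 17, 20, 22, 27]
Partition 3: pivot=-6 at index 0 -> [-6, 1, 17, 20, 22, 27]


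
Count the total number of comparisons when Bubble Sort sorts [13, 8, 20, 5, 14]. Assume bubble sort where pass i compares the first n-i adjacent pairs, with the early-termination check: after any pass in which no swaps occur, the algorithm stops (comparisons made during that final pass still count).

Pass 1: compare adjacent pairs (0,1)..(3,4) = 4 comparison(s), 3 swap(s) -> [8, 13, 5, 14, 20]
Pass 2: compare adjacent pairs (0,1)..(2,3) = 3 comparison(s), 1 swap(s) -> [8, 5, 13, 14, 20]
Pass 3: compare adjacent pairs (0,1)..(1,2) = 2 comparison(s), 1 swap(s) -> [5, 8, 13, 14, 20]
Pass 4: compare adjacent pairs (0,1)..(0,1) = 1 comparison(s), 0 swap(s) -> [5, 8, 13, 14, 20]
No swaps in this pass, so bubble sort stops here.
Total comparisons: 4 + 3 + 2 + 1 = 10


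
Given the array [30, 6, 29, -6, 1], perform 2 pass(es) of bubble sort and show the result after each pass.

After pass 1: [6, 29, -6, 1, 30] (4 swaps)
After pass 2: [6, -6, 1, 29, 30] (2 swaps)
Total swaps: 6


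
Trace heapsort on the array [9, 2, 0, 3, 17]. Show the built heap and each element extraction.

Build heap: [17, 9, 0, 3, 2]
Extract 17: [9, 3, 0, 2, 17]
Extract 9: [3, 2, 0, 9, 17]
Extract 3: [2, 0, 3, 9, 17]
Extract 2: [0, 2, 3, 9, 17]


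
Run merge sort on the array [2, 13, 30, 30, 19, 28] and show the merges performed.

Divide and conquer:
  Merge [13] + [30] -> [13, 30]
  Merge [2] + [13, 30] -> [2, 13, 30]
  Merge [19] + [28] -> [19, 28]
  Merge [30] + [19, 28] -> [19, 28, 30]
  Merge [2, 13, 30] + [19, 28, 30] -> [2, 13, 19, 28, 30, 30]


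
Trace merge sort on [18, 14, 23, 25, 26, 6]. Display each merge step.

Divide and conquer:
  Merge [14] + [23] -> [14, 23]
  Merge [18] + [14, 23] -> [14, 18, 23]
  Merge [26] + [6] -> [6, 26]
  Merge [25] + [6, 26] -> [6, 25, 26]
  Merge [14, 18, 23] + [6, 25, 26] -> [6, 14, 18, 23, 25, 26]


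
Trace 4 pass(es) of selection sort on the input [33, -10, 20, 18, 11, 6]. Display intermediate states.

Pass 1: Select minimum -10 at index 1, swap -> [-10, 33, 20, 18, 11, 6]
Pass 2: Select minimum 6 at index 5, swap -> [-10, 6, 20, 18, 11, 33]
Pass 3: Select minimum 11 at index 4, swap -> [-10, 6, 11, 18, 20, 33]
Pass 4: Select minimum 18 at index 3, swap -> [-10, 6, 11, 18, 20, 33]


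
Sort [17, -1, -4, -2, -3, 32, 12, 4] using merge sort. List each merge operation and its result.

Divide and conquer:
  Merge [17] + [-1] -> [-1, 17]
  Merge [-4] + [-2] -> [-4, -2]
  Merge [-1, 17] + [-4, -2] -> [-4, -2, -1, 17]
  Merge [-3] + [32] -> [-3, 32]
  Merge [12] + [4] -> [4, 12]
  Merge [-3, 32] + [4, 12] -> [-3, 4, 12, 32]
  Merge [-4, -2, -1, 17] + [-3, 4, 12, 32] -> [-4, -3, -2, -1, 4, 12, 17, 32]


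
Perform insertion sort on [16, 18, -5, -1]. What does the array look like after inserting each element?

First element 16 is already 'sorted'
Insert 18: shifted 0 elements -> [16, 18, -5, -1]
Insert -5: shifted 2 elements -> [-5, 16, 18, -1]
Insert -1: shifted 2 elements -> [-5, -1, 16, 18]


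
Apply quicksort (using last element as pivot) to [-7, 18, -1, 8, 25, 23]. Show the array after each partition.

Partition 1: pivot=23 at index 4 -> [-7, 18, -1, 8, 23, 25]
Partition 2: pivot=8 at index 2 -> [-7, -1, 8, 18, 23, 25]
Partition 3: pivot=-1 at index 1 -> [-7, -1, 8, 18, 23, 25]


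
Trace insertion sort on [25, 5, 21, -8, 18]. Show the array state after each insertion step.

First element 25 is already 'sorted'
Insert 5: shifted 1 elements -> [5, 25, 21, -8, 18]
Insert 21: shifted 1 elements -> [5, 21, 25, -8, 18]
Insert -8: shifted 3 elements -> [-8, 5, 21, 25, 18]
Insert 18: shifted 2 elements -> [-8, 5, 18, 21, 25]


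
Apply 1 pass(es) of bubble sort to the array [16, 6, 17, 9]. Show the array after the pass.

After pass 1: [6, 16, 9, 17] (2 swaps)
Total swaps: 2


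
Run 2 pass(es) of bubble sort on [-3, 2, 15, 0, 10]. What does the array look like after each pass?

After pass 1: [-3, 2, 0, 10, 15] (2 swaps)
After pass 2: [-3, 0, 2, 10, 15] (1 swaps)
Total swaps: 3


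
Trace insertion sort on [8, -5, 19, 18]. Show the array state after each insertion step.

First element 8 is already 'sorted'
Insert -5: shifted 1 elements -> [-5, 8, 19, 18]
Insert 19: shifted 0 elements -> [-5, 8, 19, 18]
Insert 18: shifted 1 elements -> [-5, 8, 18, 19]


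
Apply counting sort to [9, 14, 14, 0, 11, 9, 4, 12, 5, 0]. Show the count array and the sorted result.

Count array: [2, 0, 0, 0, 1, 1, 0, 0, 0, 2, 0, 1, 1, 0, 2]
(count[i] = number of elements equal to i)
Cumulative count: [2, 2, 2, 2, 3, 4, 4, 4, 4, 6, 6, 7, 8, 8, 10]
Sorted: [0, 0, 4, 5, 9, 9, 11, 12, 14, 14]


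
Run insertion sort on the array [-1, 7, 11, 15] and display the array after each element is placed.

First element -1 is already 'sorted'
Insert 7: shifted 0 elements -> [-1, 7, 11, 15]
Insert 11: shifted 0 elements -> [-1, 7, 11, 15]
Insert 15: shifted 0 elements -> [-1, 7, 11, 15]


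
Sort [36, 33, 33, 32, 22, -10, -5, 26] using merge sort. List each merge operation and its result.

Divide and conquer:
  Merge [36] + [33] -> [33, 36]
  Merge [33] + [32] -> [32, 33]
  Merge [33, 36] + [32, 33] -> [32, 33, 33, 36]
  Merge [22] + [-10] -> [-10, 22]
  Merge [-5] + [26] -> [-5, 26]
  Merge [-10, 22] + [-5, 26] -> [-10, -5, 22, 26]
  Merge [32, 33, 33, 36] + [-10, -5, 22, 26] -> [-10, -5, 22, 26, 32, 33, 33, 36]


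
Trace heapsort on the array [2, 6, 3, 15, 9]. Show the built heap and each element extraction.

Build heap: [15, 9, 3, 6, 2]
Extract 15: [9, 6, 3, 2, 15]
Extract 9: [6, 2, 3, 9, 15]
Extract 6: [3, 2, 6, 9, 15]
Extract 3: [2, 3, 6, 9, 15]


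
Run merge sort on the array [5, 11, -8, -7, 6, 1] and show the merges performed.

Divide and conquer:
  Merge [11] + [-8] -> [-8, 11]
  Merge [5] + [-8, 11] -> [-8, 5, 11]
  Merge [6] + [1] -> [1, 6]
  Merge [-7] + [1, 6] -> [-7, 1, 6]
  Merge [-8, 5, 11] + [-7, 1, 6] -> [-8, -7, 1, 5, 6, 11]


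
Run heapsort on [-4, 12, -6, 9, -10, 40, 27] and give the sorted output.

Build heap: [40, 12, 27, 9, -10, -6, -4]
Extract 40: [27, 12, -4, 9, -10, -6, 40]
Extract 27: [12, 9, -4, -6, -10, 27, 40]
Extract 12: [9, -6, -4, -10, 12, 27, 40]
Extract 9: [-4, -6, -10, 9, 12, 27, 40]
Extract -4: [-6, -10, -4, 9, 12, 27, 40]
Extract -6: [-10, -6, -4, 9, 12, 27, 40]


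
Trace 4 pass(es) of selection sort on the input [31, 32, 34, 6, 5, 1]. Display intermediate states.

Pass 1: Select minimum 1 at index 5, swap -> [1, 32, 34, 6, 5, 31]
Pass 2: Select minimum 5 at index 4, swap -> [1, 5, 34, 6, 32, 31]
Pass 3: Select minimum 6 at index 3, swap -> [1, 5, 6, 34, 32, 31]
Pass 4: Select minimum 31 at index 5, swap -> [1, 5, 6, 31, 32, 34]


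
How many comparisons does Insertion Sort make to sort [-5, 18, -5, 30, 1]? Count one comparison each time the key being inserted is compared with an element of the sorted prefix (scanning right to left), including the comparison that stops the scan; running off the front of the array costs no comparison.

Insert 18: -5 <= 18 (stop) = 1 comparison(s) -> [-5, 18, -5, 30, 1]
Insert -5: 18 > -5 (shift), -5 <= -5 (stop) = 2 comparison(s) -> [-5, -5, 18, 30, 1]
Insert 30: 18 <= 30 (stop) = 1 comparison(s) -> [-5, -5, 18, 30, 1]
Insert 1: 30 > 1 (shift), 18 > 1 (shift), -5 <= 1 (stop) = 3 comparison(s) -> [-5, -5, 1, 18, 30]
Total comparisons: 1 + 2 + 1 + 3 = 7


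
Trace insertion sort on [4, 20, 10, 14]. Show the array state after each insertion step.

First element 4 is already 'sorted'
Insert 20: shifted 0 elements -> [4, 20, 10, 14]
Insert 10: shifted 1 elements -> [4, 10, 20, 14]
Insert 14: shifted 1 elements -> [4, 10, 14, 20]


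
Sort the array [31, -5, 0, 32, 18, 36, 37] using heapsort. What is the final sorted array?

Build heap: [37, 32, 36, -5, 18, 31, 0]
Extract 37: [36, 32, 31, -5, 18, 0, 37]
Extract 36: [32, 18, 31, -5, 0, 36, 37]
Extract 32: [31, 18, 0, -5, 32, 36, 37]
Extract 31: [18, -5, 0, 31, 32, 36, 37]
Extract 18: [0, -5, 18, 31, 32, 36, 37]
Extract 0: [-5, 0, 18, 31, 32, 36, 37]


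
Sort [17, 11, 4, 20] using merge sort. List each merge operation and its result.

Divide and conquer:
  Merge [17] + [11] -> [11, 17]
  Merge [4] + [20] -> [4, 20]
  Merge [11, 17] + [4, 20] -> [4, 11, 17, 20]


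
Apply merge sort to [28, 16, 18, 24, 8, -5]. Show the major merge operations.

Divide and conquer:
  Merge [16] + [18] -> [16, 18]
  Merge [28] + [16, 18] -> [16, 18, 28]
  Merge [8] + [-5] -> [-5, 8]
  Merge [24] + [-5, 8] -> [-5, 8, 24]
  Merge [16, 18, 28] + [-5, 8, 24] -> [-5, 8, 16, 18, 24, 28]


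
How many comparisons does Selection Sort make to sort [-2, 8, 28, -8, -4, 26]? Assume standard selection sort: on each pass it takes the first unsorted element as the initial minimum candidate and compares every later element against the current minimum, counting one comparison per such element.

Pass 1: scan indices 1..5 for the minimum = 5 comparison(s); min is -8, place at index 0 -> [-8, 8, 28, -2, -4, 26]
Pass 2: scan indices 2..5 for the minimum = 4 comparison(s); min is -4, place at index 1 -> [-8, -4, 28, -2, 8, 26]
Pass 3: scan indices 3..5 for the minimum = 3 comparison(s); min is -2, place at index 2 -> [-8, -4, -2, 28, 8, 26]
Pass 4: scan indices 4..5 for the minimum = 2 comparison(s); min is 8, place at index 3 -> [-8, -4, -2, 8, 28, 26]
Pass 5: scan indices 5..5 for the minimum = 1 comparison(s); min is 26, place at index 4 -> [-8, -4, -2, 8, 26, 28]
Selection sort always scans the whole unsorted suffix, so the count is (n-1) + (n-2) + ... + 1 = n(n-1)/2 = 6*5/2 = 15 regardless of the input order.
Total comparisons: 5 + 4 + 3 + 2 + 1 = 15


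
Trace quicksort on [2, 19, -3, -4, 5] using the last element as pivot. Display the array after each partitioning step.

Partition 1: pivot=5 at index 3 -> [2, -3, -4, 5, 19]
Partition 2: pivot=-4 at index 0 -> [-4, -3, 2, 5, 19]
Partition 3: pivot=2 at index 2 -> [-4, -3, 2, 5, 19]


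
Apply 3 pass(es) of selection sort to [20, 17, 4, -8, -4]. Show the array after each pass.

Pass 1: Select minimum -8 at index 3, swap -> [-8, 17, 4, 20, -4]
Pass 2: Select minimum -4 at index 4, swap -> [-8, -4, 4, 20, 17]
Pass 3: Select minimum 4 at index 2, swap -> [-8, -4, 4, 20, 17]
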